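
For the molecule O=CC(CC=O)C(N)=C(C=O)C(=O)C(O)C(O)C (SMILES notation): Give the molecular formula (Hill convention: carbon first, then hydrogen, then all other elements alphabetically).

Walk through each heavy atom and fill implicit hydrogens from standard valence (C 4, N 3, O 2, S 2, halogen 1):
  atom 1: O, bond orders sum to 2 (valence 2) → 0 H
  atom 2: C, bond orders sum to 3 (valence 4) → 1 H
  atom 3: C, bond orders sum to 3 (valence 4) → 1 H
  atom 4: C, bond orders sum to 2 (valence 4) → 2 H
  atom 5: C, bond orders sum to 3 (valence 4) → 1 H
  atom 6: O, bond orders sum to 2 (valence 2) → 0 H
  atom 7: C, bond orders sum to 4 (valence 4) → 0 H
  atom 8: N, bond orders sum to 1 (valence 3) → 2 H
  atom 9: C, bond orders sum to 4 (valence 4) → 0 H
  atom 10: C, bond orders sum to 3 (valence 4) → 1 H
  atom 11: O, bond orders sum to 2 (valence 2) → 0 H
  atom 12: C, bond orders sum to 4 (valence 4) → 0 H
  atom 13: O, bond orders sum to 2 (valence 2) → 0 H
  atom 14: C, bond orders sum to 3 (valence 4) → 1 H
  atom 15: O, bond orders sum to 1 (valence 2) → 1 H
  atom 16: C, bond orders sum to 3 (valence 4) → 1 H
  atom 17: O, bond orders sum to 1 (valence 2) → 1 H
  atom 18: C, bond orders sum to 1 (valence 4) → 3 H
Totals → C:11, H:15, N:1, O:6.

C11H15NO6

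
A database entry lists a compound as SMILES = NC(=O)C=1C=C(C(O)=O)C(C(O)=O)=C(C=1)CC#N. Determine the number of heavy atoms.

18

Every atom symbol written in the SMILES (organic subset) is one heavy atom; implicit H are not written.
Heavy atoms by element → C:11, N:2, O:5.
Total: 18.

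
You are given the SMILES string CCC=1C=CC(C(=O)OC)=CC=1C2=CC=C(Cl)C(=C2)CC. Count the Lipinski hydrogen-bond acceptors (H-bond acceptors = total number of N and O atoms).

N atoms: 0; O atoms: 2.
Lipinski HBA = 0 + 2 = 2.

2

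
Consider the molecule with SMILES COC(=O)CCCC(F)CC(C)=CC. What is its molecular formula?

Walk through each heavy atom and fill implicit hydrogens from standard valence (C 4, N 3, O 2, S 2, halogen 1):
  atom 1: C, bond orders sum to 1 (valence 4) → 3 H
  atom 2: O, bond orders sum to 2 (valence 2) → 0 H
  atom 3: C, bond orders sum to 4 (valence 4) → 0 H
  atom 4: O, bond orders sum to 2 (valence 2) → 0 H
  atom 5: C, bond orders sum to 2 (valence 4) → 2 H
  atom 6: C, bond orders sum to 2 (valence 4) → 2 H
  atom 7: C, bond orders sum to 2 (valence 4) → 2 H
  atom 8: C, bond orders sum to 3 (valence 4) → 1 H
  atom 9: F (halogen, monovalent) → 0 H
  atom 10: C, bond orders sum to 2 (valence 4) → 2 H
  atom 11: C, bond orders sum to 4 (valence 4) → 0 H
  atom 12: C, bond orders sum to 1 (valence 4) → 3 H
  atom 13: C, bond orders sum to 3 (valence 4) → 1 H
  atom 14: C, bond orders sum to 1 (valence 4) → 3 H
Totals → C:11, H:19, F:1, O:2.

C11H19FO2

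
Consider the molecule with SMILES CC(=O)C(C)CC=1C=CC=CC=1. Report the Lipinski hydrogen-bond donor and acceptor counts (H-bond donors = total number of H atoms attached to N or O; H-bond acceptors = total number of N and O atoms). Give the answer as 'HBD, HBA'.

0, 1

Donors: find every N or O and count the H atoms it carries.
  atom 3 (O): bond orders sum to 2 → 0 H
Lipinski HBD = 0.
Acceptors: N atoms = 0, O atoms = 1 → HBA = 1.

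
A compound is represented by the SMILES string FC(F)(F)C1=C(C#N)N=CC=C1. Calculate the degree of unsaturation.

6

Degree of unsaturation = (number of rings) + (number of π bonds).
Ring closures in the SMILES: 1.
π bonds: 3 double bonds (each 1 DoU), 1 triple bond (each 2 DoU) → 5 DoU from unsaturation.
Total DoU = 1 + 5 = 6.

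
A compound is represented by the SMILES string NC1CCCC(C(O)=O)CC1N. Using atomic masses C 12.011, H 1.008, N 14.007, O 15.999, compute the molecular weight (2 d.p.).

172.23 g/mol

First, the molecular formula is C8H16N2O2 (counting implicit H from valence).
  C: 8 × 12.011 = 96.088
  H: 16 × 1.008 = 16.128
  N: 2 × 14.007 = 28.014
  O: 2 × 15.999 = 31.998
Sum: 8×12.011 + 16×1.008 + 2×14.007 + 2×15.999 = 172.228 → 172.23 g/mol.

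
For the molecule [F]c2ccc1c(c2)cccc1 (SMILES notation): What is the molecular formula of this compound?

C10H7F

Walk through each heavy atom and fill implicit hydrogens from standard valence (C 4, N 3, O 2, S 2, halogen 1); for lowercase aromatic atoms, an aromatic c carries 1 H when it has two neighbours and 0 H with three, and aromatic n carries 0 H:
  atom 1: F with explicit H count 0
  atom 2: aromatic c, 3 neighbours → 0 H
  atom 3: aromatic c, 2 neighbours → 1 H
  atom 4: aromatic c, 2 neighbours → 1 H
  atom 5: aromatic c, 3 neighbours → 0 H
  atom 6: aromatic c, 3 neighbours → 0 H
  atom 7: aromatic c, 2 neighbours → 1 H
  atom 8: aromatic c, 2 neighbours → 1 H
  atom 9: aromatic c, 2 neighbours → 1 H
  atom 10: aromatic c, 2 neighbours → 1 H
  atom 11: aromatic c, 2 neighbours → 1 H
Totals → C:10, H:7, F:1.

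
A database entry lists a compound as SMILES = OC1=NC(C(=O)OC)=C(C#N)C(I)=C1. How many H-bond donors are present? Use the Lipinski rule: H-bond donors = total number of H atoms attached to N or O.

1

Donors: find every N or O and count the H atoms it carries.
  atom 1 (O): bond orders sum to 1 → 1 H
  atom 3 (N): bond orders sum to 3 → 0 H
  atom 6 (O): bond orders sum to 2 → 0 H
  atom 7 (O): bond orders sum to 2 → 0 H
  atom 11 (N): bond orders sum to 3 → 0 H
Lipinski HBD = 1.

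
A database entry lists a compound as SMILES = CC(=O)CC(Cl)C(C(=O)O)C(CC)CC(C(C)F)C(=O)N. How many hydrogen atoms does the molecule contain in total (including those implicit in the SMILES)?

Walk through each heavy atom and fill implicit hydrogens from standard valence (C 4, N 3, O 2, S 2, halogen 1):
  atom 1: C, bond orders sum to 1 (valence 4) → 3 H
  atom 2: C, bond orders sum to 4 (valence 4) → 0 H
  atom 3: O, bond orders sum to 2 (valence 2) → 0 H
  atom 4: C, bond orders sum to 2 (valence 4) → 2 H
  atom 5: C, bond orders sum to 3 (valence 4) → 1 H
  atom 6: Cl (halogen, monovalent) → 0 H
  atom 7: C, bond orders sum to 3 (valence 4) → 1 H
  atom 8: C, bond orders sum to 4 (valence 4) → 0 H
  atom 9: O, bond orders sum to 2 (valence 2) → 0 H
  atom 10: O, bond orders sum to 1 (valence 2) → 1 H
  atom 11: C, bond orders sum to 3 (valence 4) → 1 H
  atom 12: C, bond orders sum to 2 (valence 4) → 2 H
  atom 13: C, bond orders sum to 1 (valence 4) → 3 H
  atom 14: C, bond orders sum to 2 (valence 4) → 2 H
  atom 15: C, bond orders sum to 3 (valence 4) → 1 H
  atom 16: C, bond orders sum to 3 (valence 4) → 1 H
  atom 17: C, bond orders sum to 1 (valence 4) → 3 H
  atom 18: F (halogen, monovalent) → 0 H
  atom 19: C, bond orders sum to 4 (valence 4) → 0 H
  atom 20: O, bond orders sum to 2 (valence 2) → 0 H
  atom 21: N, bond orders sum to 1 (valence 3) → 2 H
Total hydrogens: 23.

23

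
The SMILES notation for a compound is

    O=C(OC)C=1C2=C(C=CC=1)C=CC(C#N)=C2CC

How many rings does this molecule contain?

2

In SMILES, each pair of matching ring-closure digits denotes one ring-closing bond; the number of such bonds equals the number of independent rings.
Ring-closure bonds here: 2.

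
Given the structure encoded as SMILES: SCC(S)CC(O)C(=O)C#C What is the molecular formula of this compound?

C7H10O2S2

Walk through each heavy atom and fill implicit hydrogens from standard valence (C 4, N 3, O 2, S 2, halogen 1):
  atom 1: S, bond orders sum to 1 (valence 2) → 1 H
  atom 2: C, bond orders sum to 2 (valence 4) → 2 H
  atom 3: C, bond orders sum to 3 (valence 4) → 1 H
  atom 4: S, bond orders sum to 1 (valence 2) → 1 H
  atom 5: C, bond orders sum to 2 (valence 4) → 2 H
  atom 6: C, bond orders sum to 3 (valence 4) → 1 H
  atom 7: O, bond orders sum to 1 (valence 2) → 1 H
  atom 8: C, bond orders sum to 4 (valence 4) → 0 H
  atom 9: O, bond orders sum to 2 (valence 2) → 0 H
  atom 10: C, bond orders sum to 4 (valence 4) → 0 H
  atom 11: C, bond orders sum to 3 (valence 4) → 1 H
Totals → C:7, H:10, O:2, S:2.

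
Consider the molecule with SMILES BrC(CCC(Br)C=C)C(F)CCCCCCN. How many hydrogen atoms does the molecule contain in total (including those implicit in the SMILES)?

Walk through each heavy atom and fill implicit hydrogens from standard valence (C 4, N 3, O 2, S 2, halogen 1):
  atom 1: Br (halogen, monovalent) → 0 H
  atom 2: C, bond orders sum to 3 (valence 4) → 1 H
  atom 3: C, bond orders sum to 2 (valence 4) → 2 H
  atom 4: C, bond orders sum to 2 (valence 4) → 2 H
  atom 5: C, bond orders sum to 3 (valence 4) → 1 H
  atom 6: Br (halogen, monovalent) → 0 H
  atom 7: C, bond orders sum to 3 (valence 4) → 1 H
  atom 8: C, bond orders sum to 2 (valence 4) → 2 H
  atom 9: C, bond orders sum to 3 (valence 4) → 1 H
  atom 10: F (halogen, monovalent) → 0 H
  atom 11: C, bond orders sum to 2 (valence 4) → 2 H
  atom 12: C, bond orders sum to 2 (valence 4) → 2 H
  atom 13: C, bond orders sum to 2 (valence 4) → 2 H
  atom 14: C, bond orders sum to 2 (valence 4) → 2 H
  atom 15: C, bond orders sum to 2 (valence 4) → 2 H
  atom 16: C, bond orders sum to 2 (valence 4) → 2 H
  atom 17: N, bond orders sum to 1 (valence 3) → 2 H
Total hydrogens: 24.

24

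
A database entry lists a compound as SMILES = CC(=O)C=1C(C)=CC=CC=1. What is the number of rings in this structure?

1

In SMILES, each pair of matching ring-closure digits denotes one ring-closing bond; the number of such bonds equals the number of independent rings.
Ring-closure bonds here: 1.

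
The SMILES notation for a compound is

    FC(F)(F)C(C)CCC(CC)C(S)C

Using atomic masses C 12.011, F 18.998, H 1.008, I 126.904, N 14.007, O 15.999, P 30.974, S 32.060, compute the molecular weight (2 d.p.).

228.32 g/mol

First, the molecular formula is C10H19F3S (counting implicit H from valence).
  C: 10 × 12.011 = 120.110
  F: 3 × 18.998 = 56.994
  H: 19 × 1.008 = 19.152
  S: 1 × 32.060 = 32.060
Sum: 10×12.011 + 3×18.998 + 19×1.008 + 1×32.060 = 228.316 → 228.32 g/mol.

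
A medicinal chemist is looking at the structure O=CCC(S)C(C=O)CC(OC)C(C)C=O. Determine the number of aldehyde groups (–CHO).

The aldehyde motif appears at heavy-atom positions 2, 7, 15 in the SMILES.
Other groups present: 1 ether, 1 thiol.
Aldehyde count: 3.

3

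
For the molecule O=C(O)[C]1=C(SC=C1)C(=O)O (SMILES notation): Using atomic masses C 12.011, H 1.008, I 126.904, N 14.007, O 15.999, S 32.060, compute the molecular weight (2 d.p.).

First, the molecular formula is C6H4O4S (counting implicit H from valence).
  C: 6 × 12.011 = 72.066
  H: 4 × 1.008 = 4.032
  O: 4 × 15.999 = 63.996
  S: 1 × 32.060 = 32.060
Sum: 6×12.011 + 4×1.008 + 4×15.999 + 1×32.060 = 172.154 → 172.15 g/mol.

172.15 g/mol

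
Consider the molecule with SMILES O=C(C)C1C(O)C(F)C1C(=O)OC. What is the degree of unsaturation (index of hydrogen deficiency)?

Molecular formula: C8H11FO4.
DoU = (2C + 2 + N − H − X) / 2, where X is the halogen count and O/S are ignored.
    = (2·8 + 2 + 0 − 11 − 1) / 2 = 6 / 2 = 3.

3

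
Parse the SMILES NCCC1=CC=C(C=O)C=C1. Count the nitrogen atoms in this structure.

1

Scan the SMILES for N atoms (remember two-letter symbols like Cl and Br are single atoms).
Nitrogen count: 1.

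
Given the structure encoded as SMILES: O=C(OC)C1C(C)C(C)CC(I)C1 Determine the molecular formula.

Walk through each heavy atom and fill implicit hydrogens from standard valence (C 4, N 3, O 2, S 2, halogen 1):
  atom 1: O, bond orders sum to 2 (valence 2) → 0 H
  atom 2: C, bond orders sum to 4 (valence 4) → 0 H
  atom 3: O, bond orders sum to 2 (valence 2) → 0 H
  atom 4: C, bond orders sum to 1 (valence 4) → 3 H
  atom 5: C, bond orders sum to 3 (valence 4) → 1 H
  atom 6: C, bond orders sum to 3 (valence 4) → 1 H
  atom 7: C, bond orders sum to 1 (valence 4) → 3 H
  atom 8: C, bond orders sum to 3 (valence 4) → 1 H
  atom 9: C, bond orders sum to 1 (valence 4) → 3 H
  atom 10: C, bond orders sum to 2 (valence 4) → 2 H
  atom 11: C, bond orders sum to 3 (valence 4) → 1 H
  atom 12: I (halogen, monovalent) → 0 H
  atom 13: C, bond orders sum to 2 (valence 4) → 2 H
Totals → C:10, H:17, I:1, O:2.
In Hill order: C10H17IO2.

C10H17IO2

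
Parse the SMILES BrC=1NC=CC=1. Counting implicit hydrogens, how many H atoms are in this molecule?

Walk through each heavy atom and fill implicit hydrogens from standard valence (C 4, N 3, O 2, S 2, halogen 1):
  atom 1: Br (halogen, monovalent) → 0 H
  atom 2: C, bond orders sum to 4 (valence 4) → 0 H
  atom 3: N, bond orders sum to 2 (valence 3) → 1 H
  atom 4: C, bond orders sum to 3 (valence 4) → 1 H
  atom 5: C, bond orders sum to 3 (valence 4) → 1 H
  atom 6: C, bond orders sum to 3 (valence 4) → 1 H
Total hydrogens: 4.

4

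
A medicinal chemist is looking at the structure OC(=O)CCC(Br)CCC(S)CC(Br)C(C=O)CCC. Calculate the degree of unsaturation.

Degree of unsaturation = (number of rings) + (number of π bonds).
Ring closures in the SMILES: 0.
π bonds: 2 double bonds (each 1 DoU) → 2 DoU from unsaturation.
Total DoU = 0 + 2 = 2.

2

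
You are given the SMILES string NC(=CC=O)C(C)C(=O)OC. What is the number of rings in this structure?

0

In SMILES, each pair of matching ring-closure digits denotes one ring-closing bond; the number of such bonds equals the number of independent rings.
Ring-closure bonds here: 0.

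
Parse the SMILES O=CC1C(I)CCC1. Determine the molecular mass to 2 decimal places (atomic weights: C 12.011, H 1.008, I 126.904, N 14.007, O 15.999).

224.04 g/mol

First, the molecular formula is C6H9IO (counting implicit H from valence).
  C: 6 × 12.011 = 72.066
  H: 9 × 1.008 = 9.072
  I: 1 × 126.904 = 126.904
  O: 1 × 15.999 = 15.999
Sum: 6×12.011 + 9×1.008 + 1×126.904 + 1×15.999 = 224.041 → 224.04 g/mol.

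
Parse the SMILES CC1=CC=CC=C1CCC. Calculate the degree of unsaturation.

4

Molecular formula: C10H14.
DoU = (2C + 2 + N − H − X) / 2, where X is the halogen count and O/S are ignored.
    = (2·10 + 2 + 0 − 14 − 0) / 2 = 8 / 2 = 4.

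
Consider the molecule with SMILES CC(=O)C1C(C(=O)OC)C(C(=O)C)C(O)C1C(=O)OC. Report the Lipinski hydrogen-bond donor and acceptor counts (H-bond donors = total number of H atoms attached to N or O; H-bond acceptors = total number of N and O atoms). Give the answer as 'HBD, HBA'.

Donors: find every N or O and count the H atoms it carries.
  atom 3 (O): bond orders sum to 2 → 0 H
  atom 7 (O): bond orders sum to 2 → 0 H
  atom 8 (O): bond orders sum to 2 → 0 H
  atom 12 (O): bond orders sum to 2 → 0 H
  atom 15 (O): bond orders sum to 1 → 1 H
  atom 18 (O): bond orders sum to 2 → 0 H
  atom 19 (O): bond orders sum to 2 → 0 H
Lipinski HBD = 1.
Acceptors: N atoms = 0, O atoms = 7 → HBA = 7.

1, 7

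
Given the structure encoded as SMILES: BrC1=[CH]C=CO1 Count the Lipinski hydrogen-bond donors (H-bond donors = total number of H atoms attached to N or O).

0

Donors: find every N or O and count the H atoms it carries.
  atom 6 (O): bond orders sum to 2 → 0 H
Lipinski HBD = 0.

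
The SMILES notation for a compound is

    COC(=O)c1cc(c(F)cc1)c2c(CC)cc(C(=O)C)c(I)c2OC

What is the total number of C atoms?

19

Count every carbon token in the SMILES (each C, including those in ring-closure positions and inside branches).
Carbon count: 19.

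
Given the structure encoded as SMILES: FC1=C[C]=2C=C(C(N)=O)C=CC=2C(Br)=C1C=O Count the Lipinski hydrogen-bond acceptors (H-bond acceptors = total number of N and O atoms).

3

N atoms: 1; O atoms: 2.
Lipinski HBA = 1 + 2 = 3.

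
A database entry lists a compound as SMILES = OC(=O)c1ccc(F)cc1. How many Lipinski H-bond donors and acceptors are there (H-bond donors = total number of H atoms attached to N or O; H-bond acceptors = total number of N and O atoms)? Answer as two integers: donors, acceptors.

Donors: find every N or O and count the H atoms it carries.
  atom 1 (O): bond orders sum to 1 → 1 H
  atom 3 (O): bond orders sum to 2 → 0 H
Lipinski HBD = 1.
Acceptors: N atoms = 0, O atoms = 2 → HBA = 2.

1, 2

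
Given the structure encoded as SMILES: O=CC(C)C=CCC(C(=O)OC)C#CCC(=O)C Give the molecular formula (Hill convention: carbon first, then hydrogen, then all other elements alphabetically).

Walk through each heavy atom and fill implicit hydrogens from standard valence (C 4, N 3, O 2, S 2, halogen 1):
  atom 1: O, bond orders sum to 2 (valence 2) → 0 H
  atom 2: C, bond orders sum to 3 (valence 4) → 1 H
  atom 3: C, bond orders sum to 3 (valence 4) → 1 H
  atom 4: C, bond orders sum to 1 (valence 4) → 3 H
  atom 5: C, bond orders sum to 3 (valence 4) → 1 H
  atom 6: C, bond orders sum to 3 (valence 4) → 1 H
  atom 7: C, bond orders sum to 2 (valence 4) → 2 H
  atom 8: C, bond orders sum to 3 (valence 4) → 1 H
  atom 9: C, bond orders sum to 4 (valence 4) → 0 H
  atom 10: O, bond orders sum to 2 (valence 2) → 0 H
  atom 11: O, bond orders sum to 2 (valence 2) → 0 H
  atom 12: C, bond orders sum to 1 (valence 4) → 3 H
  atom 13: C, bond orders sum to 4 (valence 4) → 0 H
  atom 14: C, bond orders sum to 4 (valence 4) → 0 H
  atom 15: C, bond orders sum to 2 (valence 4) → 2 H
  atom 16: C, bond orders sum to 4 (valence 4) → 0 H
  atom 17: O, bond orders sum to 2 (valence 2) → 0 H
  atom 18: C, bond orders sum to 1 (valence 4) → 3 H
Totals → C:14, H:18, O:4.
In Hill order: C14H18O4.

C14H18O4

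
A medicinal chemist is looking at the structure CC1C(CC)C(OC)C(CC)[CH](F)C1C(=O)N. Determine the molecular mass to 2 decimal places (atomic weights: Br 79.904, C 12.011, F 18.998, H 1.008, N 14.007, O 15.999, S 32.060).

First, the molecular formula is C13H24FNO2 (counting implicit H from valence).
  C: 13 × 12.011 = 156.143
  F: 1 × 18.998 = 18.998
  H: 24 × 1.008 = 24.192
  N: 1 × 14.007 = 14.007
  O: 2 × 15.999 = 31.998
Sum: 13×12.011 + 1×18.998 + 24×1.008 + 1×14.007 + 2×15.999 = 245.338 → 245.34 g/mol.

245.34 g/mol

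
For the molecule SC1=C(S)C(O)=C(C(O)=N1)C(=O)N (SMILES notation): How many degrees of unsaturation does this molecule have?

5

Degree of unsaturation = (number of rings) + (number of π bonds).
Ring closures in the SMILES: 1.
π bonds: 4 double bonds (each 1 DoU) → 4 DoU from unsaturation.
Total DoU = 1 + 4 = 5.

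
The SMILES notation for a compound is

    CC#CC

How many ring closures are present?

In SMILES, each pair of matching ring-closure digits denotes one ring-closing bond; the number of such bonds equals the number of independent rings.
Ring-closure bonds here: 0.

0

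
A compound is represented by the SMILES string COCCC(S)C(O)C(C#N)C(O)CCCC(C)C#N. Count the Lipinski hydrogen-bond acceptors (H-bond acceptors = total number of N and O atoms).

5

N atoms: 2; O atoms: 3.
Lipinski HBA = 2 + 3 = 5.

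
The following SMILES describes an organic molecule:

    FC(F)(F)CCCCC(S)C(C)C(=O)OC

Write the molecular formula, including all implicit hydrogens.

Walk through each heavy atom and fill implicit hydrogens from standard valence (C 4, N 3, O 2, S 2, halogen 1):
  atom 1: F (halogen, monovalent) → 0 H
  atom 2: C, bond orders sum to 4 (valence 4) → 0 H
  atom 3: F (halogen, monovalent) → 0 H
  atom 4: F (halogen, monovalent) → 0 H
  atom 5: C, bond orders sum to 2 (valence 4) → 2 H
  atom 6: C, bond orders sum to 2 (valence 4) → 2 H
  atom 7: C, bond orders sum to 2 (valence 4) → 2 H
  atom 8: C, bond orders sum to 2 (valence 4) → 2 H
  atom 9: C, bond orders sum to 3 (valence 4) → 1 H
  atom 10: S, bond orders sum to 1 (valence 2) → 1 H
  atom 11: C, bond orders sum to 3 (valence 4) → 1 H
  atom 12: C, bond orders sum to 1 (valence 4) → 3 H
  atom 13: C, bond orders sum to 4 (valence 4) → 0 H
  atom 14: O, bond orders sum to 2 (valence 2) → 0 H
  atom 15: O, bond orders sum to 2 (valence 2) → 0 H
  atom 16: C, bond orders sum to 1 (valence 4) → 3 H
Totals → C:10, H:17, F:3, O:2, S:1.

C10H17F3O2S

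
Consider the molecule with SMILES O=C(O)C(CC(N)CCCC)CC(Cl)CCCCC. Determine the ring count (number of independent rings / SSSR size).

In SMILES, each pair of matching ring-closure digits denotes one ring-closing bond; the number of such bonds equals the number of independent rings.
Ring-closure bonds here: 0.

0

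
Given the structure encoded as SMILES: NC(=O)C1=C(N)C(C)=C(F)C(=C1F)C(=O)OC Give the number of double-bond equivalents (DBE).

Degree of unsaturation = (number of rings) + (number of π bonds).
Ring closures in the SMILES: 1.
π bonds: 5 double bonds (each 1 DoU) → 5 DoU from unsaturation.
Total DoU = 1 + 5 = 6.

6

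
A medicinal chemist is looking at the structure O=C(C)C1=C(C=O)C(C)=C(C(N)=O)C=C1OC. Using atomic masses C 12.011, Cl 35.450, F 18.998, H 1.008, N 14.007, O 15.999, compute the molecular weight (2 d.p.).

First, the molecular formula is C12H13NO4 (counting implicit H from valence).
  C: 12 × 12.011 = 144.132
  H: 13 × 1.008 = 13.104
  N: 1 × 14.007 = 14.007
  O: 4 × 15.999 = 63.996
Sum: 12×12.011 + 13×1.008 + 1×14.007 + 4×15.999 = 235.239 → 235.24 g/mol.

235.24 g/mol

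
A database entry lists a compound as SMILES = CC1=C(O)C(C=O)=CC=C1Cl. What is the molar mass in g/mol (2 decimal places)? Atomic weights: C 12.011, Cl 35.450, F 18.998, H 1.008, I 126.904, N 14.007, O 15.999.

170.59 g/mol

First, the molecular formula is C8H7ClO2 (counting implicit H from valence).
  C: 8 × 12.011 = 96.088
  Cl: 1 × 35.450 = 35.450
  H: 7 × 1.008 = 7.056
  O: 2 × 15.999 = 31.998
Sum: 8×12.011 + 1×35.450 + 7×1.008 + 2×15.999 = 170.592 → 170.59 g/mol.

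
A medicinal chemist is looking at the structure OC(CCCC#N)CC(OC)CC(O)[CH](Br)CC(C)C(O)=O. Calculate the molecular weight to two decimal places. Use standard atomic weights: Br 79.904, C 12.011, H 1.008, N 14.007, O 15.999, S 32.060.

380.28 g/mol

First, the molecular formula is C15H26BrNO5 (counting implicit H from valence).
  Br: 1 × 79.904 = 79.904
  C: 15 × 12.011 = 180.165
  H: 26 × 1.008 = 26.208
  N: 1 × 14.007 = 14.007
  O: 5 × 15.999 = 79.995
Sum: 1×79.904 + 15×12.011 + 26×1.008 + 1×14.007 + 5×15.999 = 380.279 → 380.28 g/mol.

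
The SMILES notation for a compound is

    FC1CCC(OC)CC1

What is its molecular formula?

C7H13FO

Walk through each heavy atom and fill implicit hydrogens from standard valence (C 4, N 3, O 2, S 2, halogen 1):
  atom 1: F (halogen, monovalent) → 0 H
  atom 2: C, bond orders sum to 3 (valence 4) → 1 H
  atom 3: C, bond orders sum to 2 (valence 4) → 2 H
  atom 4: C, bond orders sum to 2 (valence 4) → 2 H
  atom 5: C, bond orders sum to 3 (valence 4) → 1 H
  atom 6: O, bond orders sum to 2 (valence 2) → 0 H
  atom 7: C, bond orders sum to 1 (valence 4) → 3 H
  atom 8: C, bond orders sum to 2 (valence 4) → 2 H
  atom 9: C, bond orders sum to 2 (valence 4) → 2 H
Totals → C:7, H:13, F:1, O:1.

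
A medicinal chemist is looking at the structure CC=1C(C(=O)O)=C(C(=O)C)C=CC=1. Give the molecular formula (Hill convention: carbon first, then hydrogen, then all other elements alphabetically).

C10H10O3

Walk through each heavy atom and fill implicit hydrogens from standard valence (C 4, N 3, O 2, S 2, halogen 1):
  atom 1: C, bond orders sum to 1 (valence 4) → 3 H
  atom 2: C, bond orders sum to 4 (valence 4) → 0 H
  atom 3: C, bond orders sum to 4 (valence 4) → 0 H
  atom 4: C, bond orders sum to 4 (valence 4) → 0 H
  atom 5: O, bond orders sum to 2 (valence 2) → 0 H
  atom 6: O, bond orders sum to 1 (valence 2) → 1 H
  atom 7: C, bond orders sum to 4 (valence 4) → 0 H
  atom 8: C, bond orders sum to 4 (valence 4) → 0 H
  atom 9: O, bond orders sum to 2 (valence 2) → 0 H
  atom 10: C, bond orders sum to 1 (valence 4) → 3 H
  atom 11: C, bond orders sum to 3 (valence 4) → 1 H
  atom 12: C, bond orders sum to 3 (valence 4) → 1 H
  atom 13: C, bond orders sum to 3 (valence 4) → 1 H
Totals → C:10, H:10, O:3.
In Hill order: C10H10O3.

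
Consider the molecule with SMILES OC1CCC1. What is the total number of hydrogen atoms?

Walk through each heavy atom and fill implicit hydrogens from standard valence (C 4, N 3, O 2, S 2, halogen 1):
  atom 1: O, bond orders sum to 1 (valence 2) → 1 H
  atom 2: C, bond orders sum to 3 (valence 4) → 1 H
  atom 3: C, bond orders sum to 2 (valence 4) → 2 H
  atom 4: C, bond orders sum to 2 (valence 4) → 2 H
  atom 5: C, bond orders sum to 2 (valence 4) → 2 H
Total hydrogens: 8.

8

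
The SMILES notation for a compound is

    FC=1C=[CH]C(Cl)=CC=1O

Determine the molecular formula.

Walk through each heavy atom and fill implicit hydrogens from standard valence (C 4, N 3, O 2, S 2, halogen 1):
  atom 1: F (halogen, monovalent) → 0 H
  atom 2: C, bond orders sum to 4 (valence 4) → 0 H
  atom 3: C, bond orders sum to 3 (valence 4) → 1 H
  atom 4: C with explicit H count 1
  atom 5: C, bond orders sum to 4 (valence 4) → 0 H
  atom 6: Cl (halogen, monovalent) → 0 H
  atom 7: C, bond orders sum to 3 (valence 4) → 1 H
  atom 8: C, bond orders sum to 4 (valence 4) → 0 H
  atom 9: O, bond orders sum to 1 (valence 2) → 1 H
Totals → C:6, H:4, Cl:1, F:1, O:1.
In Hill order: C6H4ClFO.

C6H4ClFO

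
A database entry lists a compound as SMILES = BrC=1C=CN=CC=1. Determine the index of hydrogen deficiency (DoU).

Degree of unsaturation = (number of rings) + (number of π bonds).
Ring closures in the SMILES: 1.
π bonds: 3 double bonds (each 1 DoU) → 3 DoU from unsaturation.
Total DoU = 1 + 3 = 4.

4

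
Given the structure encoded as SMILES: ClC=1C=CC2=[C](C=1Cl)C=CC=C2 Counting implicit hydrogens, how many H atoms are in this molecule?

Walk through each heavy atom and fill implicit hydrogens from standard valence (C 4, N 3, O 2, S 2, halogen 1):
  atom 1: Cl (halogen, monovalent) → 0 H
  atom 2: C, bond orders sum to 4 (valence 4) → 0 H
  atom 3: C, bond orders sum to 3 (valence 4) → 1 H
  atom 4: C, bond orders sum to 3 (valence 4) → 1 H
  atom 5: C, bond orders sum to 4 (valence 4) → 0 H
  atom 6: C with explicit H count 0
  atom 7: C, bond orders sum to 4 (valence 4) → 0 H
  atom 8: Cl (halogen, monovalent) → 0 H
  atom 9: C, bond orders sum to 3 (valence 4) → 1 H
  atom 10: C, bond orders sum to 3 (valence 4) → 1 H
  atom 11: C, bond orders sum to 3 (valence 4) → 1 H
  atom 12: C, bond orders sum to 3 (valence 4) → 1 H
Total hydrogens: 6.

6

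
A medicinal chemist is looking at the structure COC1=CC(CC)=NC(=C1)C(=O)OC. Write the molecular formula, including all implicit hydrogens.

C10H13NO3

Walk through each heavy atom and fill implicit hydrogens from standard valence (C 4, N 3, O 2, S 2, halogen 1):
  atom 1: C, bond orders sum to 1 (valence 4) → 3 H
  atom 2: O, bond orders sum to 2 (valence 2) → 0 H
  atom 3: C, bond orders sum to 4 (valence 4) → 0 H
  atom 4: C, bond orders sum to 3 (valence 4) → 1 H
  atom 5: C, bond orders sum to 4 (valence 4) → 0 H
  atom 6: C, bond orders sum to 2 (valence 4) → 2 H
  atom 7: C, bond orders sum to 1 (valence 4) → 3 H
  atom 8: N, bond orders sum to 3 (valence 3) → 0 H
  atom 9: C, bond orders sum to 4 (valence 4) → 0 H
  atom 10: C, bond orders sum to 3 (valence 4) → 1 H
  atom 11: C, bond orders sum to 4 (valence 4) → 0 H
  atom 12: O, bond orders sum to 2 (valence 2) → 0 H
  atom 13: O, bond orders sum to 2 (valence 2) → 0 H
  atom 14: C, bond orders sum to 1 (valence 4) → 3 H
Totals → C:10, H:13, N:1, O:3.
In Hill order: C10H13NO3.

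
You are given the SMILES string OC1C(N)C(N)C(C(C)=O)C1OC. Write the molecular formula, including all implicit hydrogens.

Walk through each heavy atom and fill implicit hydrogens from standard valence (C 4, N 3, O 2, S 2, halogen 1):
  atom 1: O, bond orders sum to 1 (valence 2) → 1 H
  atom 2: C, bond orders sum to 3 (valence 4) → 1 H
  atom 3: C, bond orders sum to 3 (valence 4) → 1 H
  atom 4: N, bond orders sum to 1 (valence 3) → 2 H
  atom 5: C, bond orders sum to 3 (valence 4) → 1 H
  atom 6: N, bond orders sum to 1 (valence 3) → 2 H
  atom 7: C, bond orders sum to 3 (valence 4) → 1 H
  atom 8: C, bond orders sum to 4 (valence 4) → 0 H
  atom 9: C, bond orders sum to 1 (valence 4) → 3 H
  atom 10: O, bond orders sum to 2 (valence 2) → 0 H
  atom 11: C, bond orders sum to 3 (valence 4) → 1 H
  atom 12: O, bond orders sum to 2 (valence 2) → 0 H
  atom 13: C, bond orders sum to 1 (valence 4) → 3 H
Totals → C:8, H:16, N:2, O:3.

C8H16N2O3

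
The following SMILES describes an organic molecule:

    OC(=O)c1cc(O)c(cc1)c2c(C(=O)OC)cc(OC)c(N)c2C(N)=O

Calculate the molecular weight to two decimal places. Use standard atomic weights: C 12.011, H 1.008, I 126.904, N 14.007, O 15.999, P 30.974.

First, the molecular formula is C17H16N2O7 (counting implicit H from valence).
  C: 17 × 12.011 = 204.187
  H: 16 × 1.008 = 16.128
  N: 2 × 14.007 = 28.014
  O: 7 × 15.999 = 111.993
Sum: 17×12.011 + 16×1.008 + 2×14.007 + 7×15.999 = 360.322 → 360.32 g/mol.

360.32 g/mol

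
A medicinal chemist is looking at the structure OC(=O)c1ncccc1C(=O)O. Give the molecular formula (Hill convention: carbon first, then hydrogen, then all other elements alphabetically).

C7H5NO4

Walk through each heavy atom and fill implicit hydrogens from standard valence (C 4, N 3, O 2, S 2, halogen 1); for lowercase aromatic atoms, an aromatic c carries 1 H when it has two neighbours and 0 H with three, and aromatic n carries 0 H:
  atom 1: O, bond orders sum to 1 (valence 2) → 1 H
  atom 2: C, bond orders sum to 4 (valence 4) → 0 H
  atom 3: O, bond orders sum to 2 (valence 2) → 0 H
  atom 4: aromatic c, 3 neighbours → 0 H
  atom 5: aromatic n, 2 neighbours → 0 H
  atom 6: aromatic c, 2 neighbours → 1 H
  atom 7: aromatic c, 2 neighbours → 1 H
  atom 8: aromatic c, 2 neighbours → 1 H
  atom 9: aromatic c, 3 neighbours → 0 H
  atom 10: C, bond orders sum to 4 (valence 4) → 0 H
  atom 11: O, bond orders sum to 2 (valence 2) → 0 H
  atom 12: O, bond orders sum to 1 (valence 2) → 1 H
Totals → C:7, H:5, N:1, O:4.
In Hill order: C7H5NO4.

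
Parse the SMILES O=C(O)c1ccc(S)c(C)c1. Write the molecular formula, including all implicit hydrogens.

Walk through each heavy atom and fill implicit hydrogens from standard valence (C 4, N 3, O 2, S 2, halogen 1); for lowercase aromatic atoms, an aromatic c carries 1 H when it has two neighbours and 0 H with three, and aromatic n carries 0 H:
  atom 1: O, bond orders sum to 2 (valence 2) → 0 H
  atom 2: C, bond orders sum to 4 (valence 4) → 0 H
  atom 3: O, bond orders sum to 1 (valence 2) → 1 H
  atom 4: aromatic c, 3 neighbours → 0 H
  atom 5: aromatic c, 2 neighbours → 1 H
  atom 6: aromatic c, 2 neighbours → 1 H
  atom 7: aromatic c, 3 neighbours → 0 H
  atom 8: S, bond orders sum to 1 (valence 2) → 1 H
  atom 9: aromatic c, 3 neighbours → 0 H
  atom 10: C, bond orders sum to 1 (valence 4) → 3 H
  atom 11: aromatic c, 2 neighbours → 1 H
Totals → C:8, H:8, O:2, S:1.
In Hill order: C8H8O2S.

C8H8O2S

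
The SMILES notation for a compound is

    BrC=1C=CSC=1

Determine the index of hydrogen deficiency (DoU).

Degree of unsaturation = (number of rings) + (number of π bonds).
Ring closures in the SMILES: 1.
π bonds: 2 double bonds (each 1 DoU) → 2 DoU from unsaturation.
Total DoU = 1 + 2 = 3.

3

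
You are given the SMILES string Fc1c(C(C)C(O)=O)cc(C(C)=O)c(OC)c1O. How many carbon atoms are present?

Count every carbon token in the SMILES (each C, including those in ring-closure positions and inside branches).
Carbon count: 12.

12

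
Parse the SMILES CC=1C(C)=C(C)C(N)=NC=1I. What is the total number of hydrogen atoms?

Walk through each heavy atom and fill implicit hydrogens from standard valence (C 4, N 3, O 2, S 2, halogen 1):
  atom 1: C, bond orders sum to 1 (valence 4) → 3 H
  atom 2: C, bond orders sum to 4 (valence 4) → 0 H
  atom 3: C, bond orders sum to 4 (valence 4) → 0 H
  atom 4: C, bond orders sum to 1 (valence 4) → 3 H
  atom 5: C, bond orders sum to 4 (valence 4) → 0 H
  atom 6: C, bond orders sum to 1 (valence 4) → 3 H
  atom 7: C, bond orders sum to 4 (valence 4) → 0 H
  atom 8: N, bond orders sum to 1 (valence 3) → 2 H
  atom 9: N, bond orders sum to 3 (valence 3) → 0 H
  atom 10: C, bond orders sum to 4 (valence 4) → 0 H
  atom 11: I (halogen, monovalent) → 0 H
Total hydrogens: 11.

11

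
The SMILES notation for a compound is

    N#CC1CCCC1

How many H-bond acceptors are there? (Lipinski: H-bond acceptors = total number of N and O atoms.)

1

N atoms: 1; O atoms: 0.
Lipinski HBA = 1 + 0 = 1.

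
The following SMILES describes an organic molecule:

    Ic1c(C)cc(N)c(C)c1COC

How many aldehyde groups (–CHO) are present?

0

Scan the SMILES for the aldehyde motif — none present.
Groups that are present: 1 ether, 1 primary amine.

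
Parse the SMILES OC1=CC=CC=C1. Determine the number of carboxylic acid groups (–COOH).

Scan the SMILES for the carboxylic acid motif — none present.
Groups that are present: 1 hydroxyl.

0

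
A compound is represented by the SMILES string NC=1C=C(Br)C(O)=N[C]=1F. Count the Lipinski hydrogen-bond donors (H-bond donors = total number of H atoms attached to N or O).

3

Donors: find every N or O and count the H atoms it carries.
  atom 1 (N): bond orders sum to 1 → 2 H
  atom 7 (O): bond orders sum to 1 → 1 H
  atom 8 (N): bond orders sum to 3 → 0 H
Lipinski HBD = 3.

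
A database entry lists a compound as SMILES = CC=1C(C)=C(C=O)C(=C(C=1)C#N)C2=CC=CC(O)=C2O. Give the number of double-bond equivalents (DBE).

11

Molecular formula: C16H13NO3.
DoU = (2C + 2 + N − H − X) / 2, where X is the halogen count and O/S are ignored.
    = (2·16 + 2 + 1 − 13 − 0) / 2 = 22 / 2 = 11.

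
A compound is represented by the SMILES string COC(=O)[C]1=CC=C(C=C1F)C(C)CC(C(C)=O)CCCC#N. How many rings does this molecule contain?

1

In SMILES, each pair of matching ring-closure digits denotes one ring-closing bond; the number of such bonds equals the number of independent rings.
Ring-closure bonds here: 1.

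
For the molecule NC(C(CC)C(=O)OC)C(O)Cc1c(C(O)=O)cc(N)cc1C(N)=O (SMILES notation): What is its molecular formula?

C16H23N3O6

Walk through each heavy atom and fill implicit hydrogens from standard valence (C 4, N 3, O 2, S 2, halogen 1); for lowercase aromatic atoms, an aromatic c carries 1 H when it has two neighbours and 0 H with three, and aromatic n carries 0 H:
  atom 1: N, bond orders sum to 1 (valence 3) → 2 H
  atom 2: C, bond orders sum to 3 (valence 4) → 1 H
  atom 3: C, bond orders sum to 3 (valence 4) → 1 H
  atom 4: C, bond orders sum to 2 (valence 4) → 2 H
  atom 5: C, bond orders sum to 1 (valence 4) → 3 H
  atom 6: C, bond orders sum to 4 (valence 4) → 0 H
  atom 7: O, bond orders sum to 2 (valence 2) → 0 H
  atom 8: O, bond orders sum to 2 (valence 2) → 0 H
  atom 9: C, bond orders sum to 1 (valence 4) → 3 H
  atom 10: C, bond orders sum to 3 (valence 4) → 1 H
  atom 11: O, bond orders sum to 1 (valence 2) → 1 H
  atom 12: C, bond orders sum to 2 (valence 4) → 2 H
  atom 13: aromatic c, 3 neighbours → 0 H
  atom 14: aromatic c, 3 neighbours → 0 H
  atom 15: C, bond orders sum to 4 (valence 4) → 0 H
  atom 16: O, bond orders sum to 1 (valence 2) → 1 H
  atom 17: O, bond orders sum to 2 (valence 2) → 0 H
  atom 18: aromatic c, 2 neighbours → 1 H
  atom 19: aromatic c, 3 neighbours → 0 H
  atom 20: N, bond orders sum to 1 (valence 3) → 2 H
  atom 21: aromatic c, 2 neighbours → 1 H
  atom 22: aromatic c, 3 neighbours → 0 H
  atom 23: C, bond orders sum to 4 (valence 4) → 0 H
  atom 24: N, bond orders sum to 1 (valence 3) → 2 H
  atom 25: O, bond orders sum to 2 (valence 2) → 0 H
Totals → C:16, H:23, N:3, O:6.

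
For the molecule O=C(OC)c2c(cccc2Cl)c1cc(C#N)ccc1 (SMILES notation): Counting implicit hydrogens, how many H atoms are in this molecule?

10

Walk through each heavy atom and fill implicit hydrogens from standard valence (C 4, N 3, O 2, S 2, halogen 1); for lowercase aromatic atoms, an aromatic c carries 1 H when it has two neighbours and 0 H with three, and aromatic n carries 0 H:
  atom 1: O, bond orders sum to 2 (valence 2) → 0 H
  atom 2: C, bond orders sum to 4 (valence 4) → 0 H
  atom 3: O, bond orders sum to 2 (valence 2) → 0 H
  atom 4: C, bond orders sum to 1 (valence 4) → 3 H
  atom 5: aromatic c, 3 neighbours → 0 H
  atom 6: aromatic c, 3 neighbours → 0 H
  atom 7: aromatic c, 2 neighbours → 1 H
  atom 8: aromatic c, 2 neighbours → 1 H
  atom 9: aromatic c, 2 neighbours → 1 H
  atom 10: aromatic c, 3 neighbours → 0 H
  atom 11: Cl (halogen, monovalent) → 0 H
  atom 12: aromatic c, 3 neighbours → 0 H
  atom 13: aromatic c, 2 neighbours → 1 H
  atom 14: aromatic c, 3 neighbours → 0 H
  atom 15: C, bond orders sum to 4 (valence 4) → 0 H
  atom 16: N, bond orders sum to 3 (valence 3) → 0 H
  atom 17: aromatic c, 2 neighbours → 1 H
  atom 18: aromatic c, 2 neighbours → 1 H
  atom 19: aromatic c, 2 neighbours → 1 H
Total hydrogens: 10.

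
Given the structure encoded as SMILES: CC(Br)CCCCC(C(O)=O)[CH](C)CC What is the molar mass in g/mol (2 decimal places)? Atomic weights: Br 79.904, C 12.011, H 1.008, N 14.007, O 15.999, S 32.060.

First, the molecular formula is C12H23BrO2 (counting implicit H from valence).
  Br: 1 × 79.904 = 79.904
  C: 12 × 12.011 = 144.132
  H: 23 × 1.008 = 23.184
  O: 2 × 15.999 = 31.998
Sum: 1×79.904 + 12×12.011 + 23×1.008 + 2×15.999 = 279.218 → 279.22 g/mol.

279.22 g/mol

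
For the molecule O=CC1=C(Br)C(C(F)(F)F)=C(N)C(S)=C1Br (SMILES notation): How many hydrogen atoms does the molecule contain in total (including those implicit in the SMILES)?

4

Walk through each heavy atom and fill implicit hydrogens from standard valence (C 4, N 3, O 2, S 2, halogen 1):
  atom 1: O, bond orders sum to 2 (valence 2) → 0 H
  atom 2: C, bond orders sum to 3 (valence 4) → 1 H
  atom 3: C, bond orders sum to 4 (valence 4) → 0 H
  atom 4: C, bond orders sum to 4 (valence 4) → 0 H
  atom 5: Br (halogen, monovalent) → 0 H
  atom 6: C, bond orders sum to 4 (valence 4) → 0 H
  atom 7: C, bond orders sum to 4 (valence 4) → 0 H
  atom 8: F (halogen, monovalent) → 0 H
  atom 9: F (halogen, monovalent) → 0 H
  atom 10: F (halogen, monovalent) → 0 H
  atom 11: C, bond orders sum to 4 (valence 4) → 0 H
  atom 12: N, bond orders sum to 1 (valence 3) → 2 H
  atom 13: C, bond orders sum to 4 (valence 4) → 0 H
  atom 14: S, bond orders sum to 1 (valence 2) → 1 H
  atom 15: C, bond orders sum to 4 (valence 4) → 0 H
  atom 16: Br (halogen, monovalent) → 0 H
Total hydrogens: 4.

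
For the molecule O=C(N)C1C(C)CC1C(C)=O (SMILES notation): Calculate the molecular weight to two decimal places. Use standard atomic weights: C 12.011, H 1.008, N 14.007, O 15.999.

155.20 g/mol

First, the molecular formula is C8H13NO2 (counting implicit H from valence).
  C: 8 × 12.011 = 96.088
  H: 13 × 1.008 = 13.104
  N: 1 × 14.007 = 14.007
  O: 2 × 15.999 = 31.998
Sum: 8×12.011 + 13×1.008 + 1×14.007 + 2×15.999 = 155.197 → 155.20 g/mol.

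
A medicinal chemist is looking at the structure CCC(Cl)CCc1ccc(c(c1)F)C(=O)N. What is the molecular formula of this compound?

Walk through each heavy atom and fill implicit hydrogens from standard valence (C 4, N 3, O 2, S 2, halogen 1); for lowercase aromatic atoms, an aromatic c carries 1 H when it has two neighbours and 0 H with three, and aromatic n carries 0 H:
  atom 1: C, bond orders sum to 1 (valence 4) → 3 H
  atom 2: C, bond orders sum to 2 (valence 4) → 2 H
  atom 3: C, bond orders sum to 3 (valence 4) → 1 H
  atom 4: Cl (halogen, monovalent) → 0 H
  atom 5: C, bond orders sum to 2 (valence 4) → 2 H
  atom 6: C, bond orders sum to 2 (valence 4) → 2 H
  atom 7: aromatic c, 3 neighbours → 0 H
  atom 8: aromatic c, 2 neighbours → 1 H
  atom 9: aromatic c, 2 neighbours → 1 H
  atom 10: aromatic c, 3 neighbours → 0 H
  atom 11: aromatic c, 3 neighbours → 0 H
  atom 12: aromatic c, 2 neighbours → 1 H
  atom 13: F (halogen, monovalent) → 0 H
  atom 14: C, bond orders sum to 4 (valence 4) → 0 H
  atom 15: O, bond orders sum to 2 (valence 2) → 0 H
  atom 16: N, bond orders sum to 1 (valence 3) → 2 H
Totals → C:12, H:15, Cl:1, F:1, N:1, O:1.

C12H15ClFNO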